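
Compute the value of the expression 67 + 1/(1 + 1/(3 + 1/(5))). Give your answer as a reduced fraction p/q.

1423/21

a_0 = 67: 67/1
a_1 = 1: 68/1
a_2 = 3: 271/4
a_3 = 5: 1423/21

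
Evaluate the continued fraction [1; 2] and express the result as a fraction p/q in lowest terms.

Work from the innermost term outward:
Start with 2.
1 + 1/(2/1) = 1 + 1/2 = 3/2

3/2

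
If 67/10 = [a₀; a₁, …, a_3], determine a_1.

1

Apply division with remainder until the remainder is 0:
67 = 6·10 + 7, so a_0 = 6
10 = 1·7 + 3, so a_1 = 1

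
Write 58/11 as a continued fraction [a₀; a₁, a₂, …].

[5; 3, 1, 2]

58 = 5·11 + 3, so a_0 = 5
11 = 3·3 + 2, so a_1 = 3
3 = 1·2 + 1, so a_2 = 1
2 = 2·1 + 0, so a_3 = 2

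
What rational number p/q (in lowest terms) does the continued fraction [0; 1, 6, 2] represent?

13/15

Work from the innermost term outward:
Start with 2.
6 + 1/(2/1) = 6 + 1/2 = 13/2
1 + 1/(13/2) = 1 + 2/13 = 15/13
0 + 1/(15/13) = 0 + 13/15 = 13/15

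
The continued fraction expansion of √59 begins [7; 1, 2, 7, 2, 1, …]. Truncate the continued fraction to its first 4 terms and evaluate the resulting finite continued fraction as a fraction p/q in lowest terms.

169/22

Use the convergent recurrence hₖ = aₖ·hₖ₋₁ + hₖ₋₂ (and likewise for the denominators kₖ):
a_0 = 7: 7/1
a_1 = 1: 8/1
a_2 = 2: 23/3
a_3 = 7: 169/22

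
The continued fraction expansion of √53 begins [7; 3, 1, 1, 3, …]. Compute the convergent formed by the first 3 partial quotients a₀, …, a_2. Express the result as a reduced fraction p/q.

29/4

a_0 = 7: 7/1
a_1 = 3: 22/3
a_2 = 1: 29/4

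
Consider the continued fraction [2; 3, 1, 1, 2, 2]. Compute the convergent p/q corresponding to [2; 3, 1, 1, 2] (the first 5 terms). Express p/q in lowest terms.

Work from the innermost term outward:
Start with 2.
1 + 1/(2/1) = 1 + 1/2 = 3/2
1 + 1/(3/2) = 1 + 2/3 = 5/3
3 + 1/(5/3) = 3 + 3/5 = 18/5
2 + 1/(18/5) = 2 + 5/18 = 41/18

41/18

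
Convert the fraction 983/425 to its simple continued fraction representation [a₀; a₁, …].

[2; 3, 5, 8, 1, 2]

Apply division with remainder until the remainder is 0:
983 = 2·425 + 133, so a_0 = 2
425 = 3·133 + 26, so a_1 = 3
133 = 5·26 + 3, so a_2 = 5
26 = 8·3 + 2, so a_3 = 8
3 = 1·2 + 1, so a_4 = 1
2 = 2·1 + 0, so a_5 = 2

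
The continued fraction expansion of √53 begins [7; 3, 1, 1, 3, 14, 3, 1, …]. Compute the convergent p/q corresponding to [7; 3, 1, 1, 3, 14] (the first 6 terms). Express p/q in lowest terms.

Collapse the nested fraction from the inside out:
Start with 14.
3 + 1/(14/1) = 3 + 1/14 = 43/14
1 + 1/(43/14) = 1 + 14/43 = 57/43
1 + 1/(57/43) = 1 + 43/57 = 100/57
3 + 1/(100/57) = 3 + 57/100 = 357/100
7 + 1/(357/100) = 7 + 100/357 = 2599/357

2599/357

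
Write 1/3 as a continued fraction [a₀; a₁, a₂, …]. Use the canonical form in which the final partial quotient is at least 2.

⌊1/3⌋ = 0, remainder 1
⌊3/1⌋ = 3, remainder 0

[0; 3]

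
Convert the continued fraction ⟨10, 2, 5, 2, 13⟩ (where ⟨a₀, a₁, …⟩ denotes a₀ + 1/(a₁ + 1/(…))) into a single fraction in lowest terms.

Use the convergent recurrence hₖ = aₖ·hₖ₋₁ + hₖ₋₂ (and likewise for the denominators kₖ):
a_0 = 10: 10/1
a_1 = 2: 21/2
a_2 = 5: 115/11
a_3 = 2: 251/24
a_4 = 13: 3378/323

3378/323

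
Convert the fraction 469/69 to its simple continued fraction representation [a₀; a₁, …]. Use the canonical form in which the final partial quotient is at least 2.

[6; 1, 3, 1, 13]

⌊469/69⌋ = 6, remainder 55
⌊69/55⌋ = 1, remainder 14
⌊55/14⌋ = 3, remainder 13
⌊14/13⌋ = 1, remainder 1
⌊13/1⌋ = 13, remainder 0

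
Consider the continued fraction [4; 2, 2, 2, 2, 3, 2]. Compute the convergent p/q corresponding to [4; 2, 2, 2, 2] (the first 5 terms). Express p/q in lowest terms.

128/29

Collapse the nested fraction from the inside out:
Start with 2.
2 + 1/(2/1) = 2 + 1/2 = 5/2
2 + 1/(5/2) = 2 + 2/5 = 12/5
2 + 1/(12/5) = 2 + 5/12 = 29/12
4 + 1/(29/12) = 4 + 12/29 = 128/29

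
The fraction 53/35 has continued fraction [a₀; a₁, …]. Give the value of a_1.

1

Run the Euclidean algorithm, recording each quotient:
53 = 1·35 + 18, so a_0 = 1
35 = 1·18 + 17, so a_1 = 1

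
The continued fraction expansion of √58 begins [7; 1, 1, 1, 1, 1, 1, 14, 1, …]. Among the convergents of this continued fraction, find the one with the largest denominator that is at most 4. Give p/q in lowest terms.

23/3

a_0 = 7: 7/1  (≤ bound)
a_1 = 1: 8/1  (≤ bound)
a_2 = 1: 15/2  (≤ bound)
a_3 = 1: 23/3  (≤ bound)
a_4 = 1: 38/5  (> 4, stop)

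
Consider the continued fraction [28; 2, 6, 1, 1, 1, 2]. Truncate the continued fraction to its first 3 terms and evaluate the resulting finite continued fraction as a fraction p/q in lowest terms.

Starting at the tail and folding back:
Start with 6.
2 + 1/(6/1) = 2 + 1/6 = 13/6
28 + 1/(13/6) = 28 + 6/13 = 370/13

370/13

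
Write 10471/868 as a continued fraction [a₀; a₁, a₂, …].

Run the Euclidean algorithm, recording each quotient:
⌊10471/868⌋ = 12, remainder 55
⌊868/55⌋ = 15, remainder 43
⌊55/43⌋ = 1, remainder 12
⌊43/12⌋ = 3, remainder 7
⌊12/7⌋ = 1, remainder 5
⌊7/5⌋ = 1, remainder 2
⌊5/2⌋ = 2, remainder 1
⌊2/1⌋ = 2, remainder 0

[12; 15, 1, 3, 1, 1, 2, 2]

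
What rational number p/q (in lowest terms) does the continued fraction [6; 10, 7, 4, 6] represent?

11191/1835

a_0 = 6: 6/1
a_1 = 10: 61/10
a_2 = 7: 433/71
a_3 = 4: 1793/294
a_4 = 6: 11191/1835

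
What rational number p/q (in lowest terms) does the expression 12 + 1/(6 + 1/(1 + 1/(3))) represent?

328/27

Build up convergents one term at a time:
a_0 = 12: 12/1
a_1 = 6: 73/6
a_2 = 1: 85/7
a_3 = 3: 328/27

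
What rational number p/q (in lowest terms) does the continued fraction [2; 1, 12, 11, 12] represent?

5090/1741

a_0 = 2: 2/1
a_1 = 1: 3/1
a_2 = 12: 38/13
a_3 = 11: 421/144
a_4 = 12: 5090/1741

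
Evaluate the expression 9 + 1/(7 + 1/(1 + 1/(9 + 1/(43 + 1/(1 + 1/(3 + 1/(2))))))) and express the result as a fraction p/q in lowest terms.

284731/31198

Build up convergents one term at a time:
a_0 = 9: 9/1
a_1 = 7: 64/7
a_2 = 1: 73/8
a_3 = 9: 721/79
a_4 = 43: 31076/3405
a_5 = 1: 31797/3484
a_6 = 3: 126467/13857
a_7 = 2: 284731/31198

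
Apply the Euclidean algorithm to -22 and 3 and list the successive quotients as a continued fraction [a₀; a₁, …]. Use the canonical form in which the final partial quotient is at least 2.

[-8; 1, 2]

⌊-22/3⌋ = -8, remainder 2
⌊3/2⌋ = 1, remainder 1
⌊2/1⌋ = 2, remainder 0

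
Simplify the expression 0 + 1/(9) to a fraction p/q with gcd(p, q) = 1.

1/9

Collapse the nested fraction from the inside out:
Start with 9.
0 + 1/(9/1) = 0 + 1/9 = 1/9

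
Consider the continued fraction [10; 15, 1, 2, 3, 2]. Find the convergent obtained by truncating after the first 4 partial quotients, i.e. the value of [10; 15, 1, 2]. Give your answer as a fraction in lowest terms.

Start with 2.
1 + 1/(2/1) = 1 + 1/2 = 3/2
15 + 1/(3/2) = 15 + 2/3 = 47/3
10 + 1/(47/3) = 10 + 3/47 = 473/47

473/47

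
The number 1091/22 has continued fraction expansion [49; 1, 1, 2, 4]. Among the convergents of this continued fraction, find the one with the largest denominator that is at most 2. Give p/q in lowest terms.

99/2

List convergents until the denominator exceeds the bound:
a_0 = 49: 49/1  (≤ bound)
a_1 = 1: 50/1  (≤ bound)
a_2 = 1: 99/2  (≤ bound)
a_3 = 2: 248/5  (> 2, stop)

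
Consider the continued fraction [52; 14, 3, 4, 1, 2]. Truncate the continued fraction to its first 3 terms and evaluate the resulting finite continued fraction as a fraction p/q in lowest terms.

2239/43

Compute successive convergents:
a_0 = 52: 52/1
a_1 = 14: 729/14
a_2 = 3: 2239/43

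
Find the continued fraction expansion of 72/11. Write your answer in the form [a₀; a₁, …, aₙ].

72 ÷ 11 → quotient 6, remainder 6
11 ÷ 6 → quotient 1, remainder 5
6 ÷ 5 → quotient 1, remainder 1
5 ÷ 1 → quotient 5, remainder 0

[6; 1, 1, 5]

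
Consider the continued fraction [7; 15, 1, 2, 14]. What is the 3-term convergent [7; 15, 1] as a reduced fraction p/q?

Start with 1.
15 + 1/(1/1) = 15 + 1/1 = 16/1
7 + 1/(16/1) = 7 + 1/16 = 113/16

113/16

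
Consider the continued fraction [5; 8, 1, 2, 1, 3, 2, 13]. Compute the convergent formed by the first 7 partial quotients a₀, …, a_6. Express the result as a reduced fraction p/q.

1519/297

Use the convergent recurrence hₖ = aₖ·hₖ₋₁ + hₖ₋₂ (and likewise for the denominators kₖ):
a_0 = 5: 5/1
a_1 = 8: 41/8
a_2 = 1: 46/9
a_3 = 2: 133/26
a_4 = 1: 179/35
a_5 = 3: 670/131
a_6 = 2: 1519/297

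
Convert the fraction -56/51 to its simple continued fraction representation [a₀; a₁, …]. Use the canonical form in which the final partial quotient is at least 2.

Run the Euclidean algorithm, recording each quotient:
-56 = -2·51 + 46, so a_0 = -2
51 = 1·46 + 5, so a_1 = 1
46 = 9·5 + 1, so a_2 = 9
5 = 5·1 + 0, so a_3 = 5

[-2; 1, 9, 5]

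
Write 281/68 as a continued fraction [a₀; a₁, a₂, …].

281 = 4·68 + 9, so a_0 = 4
68 = 7·9 + 5, so a_1 = 7
9 = 1·5 + 4, so a_2 = 1
5 = 1·4 + 1, so a_3 = 1
4 = 4·1 + 0, so a_4 = 4

[4; 7, 1, 1, 4]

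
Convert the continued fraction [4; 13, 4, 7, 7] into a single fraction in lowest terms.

Collapse the nested fraction from the inside out:
Start with 7.
7 + 1/(7/1) = 7 + 1/7 = 50/7
4 + 1/(50/7) = 4 + 7/50 = 207/50
13 + 1/(207/50) = 13 + 50/207 = 2741/207
4 + 1/(2741/207) = 4 + 207/2741 = 11171/2741

11171/2741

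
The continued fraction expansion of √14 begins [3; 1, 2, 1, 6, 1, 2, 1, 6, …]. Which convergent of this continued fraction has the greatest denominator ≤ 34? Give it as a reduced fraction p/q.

116/31

a_0 = 3: 3/1  (≤ bound)
a_1 = 1: 4/1  (≤ bound)
a_2 = 2: 11/3  (≤ bound)
a_3 = 1: 15/4  (≤ bound)
a_4 = 6: 101/27  (≤ bound)
a_5 = 1: 116/31  (≤ bound)
a_6 = 2: 333/89  (> 34, stop)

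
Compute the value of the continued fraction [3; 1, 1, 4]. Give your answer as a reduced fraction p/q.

32/9

Build up convergents one term at a time:
a_0 = 3: 3/1
a_1 = 1: 4/1
a_2 = 1: 7/2
a_3 = 4: 32/9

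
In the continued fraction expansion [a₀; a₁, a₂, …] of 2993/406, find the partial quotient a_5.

2993 ÷ 406 → quotient 7, remainder 151
406 ÷ 151 → quotient 2, remainder 104
151 ÷ 104 → quotient 1, remainder 47
104 ÷ 47 → quotient 2, remainder 10
47 ÷ 10 → quotient 4, remainder 7
10 ÷ 7 → quotient 1, remainder 3

1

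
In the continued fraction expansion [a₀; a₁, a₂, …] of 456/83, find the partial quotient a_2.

41

456 ÷ 83 → quotient 5, remainder 41
83 ÷ 41 → quotient 2, remainder 1
41 ÷ 1 → quotient 41, remainder 0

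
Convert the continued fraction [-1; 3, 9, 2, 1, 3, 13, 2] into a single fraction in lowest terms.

-5977/8814

a_0 = -1: -1/1
a_1 = 3: -2/3
a_2 = 9: -19/28
a_3 = 2: -40/59
a_4 = 1: -59/87
a_5 = 3: -217/320
a_6 = 13: -2880/4247
a_7 = 2: -5977/8814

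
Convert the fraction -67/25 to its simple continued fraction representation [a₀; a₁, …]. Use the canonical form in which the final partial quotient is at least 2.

[-3; 3, 8]

Run the Euclidean algorithm, recording each quotient:
⌊-67/25⌋ = -3, remainder 8
⌊25/8⌋ = 3, remainder 1
⌊8/1⌋ = 8, remainder 0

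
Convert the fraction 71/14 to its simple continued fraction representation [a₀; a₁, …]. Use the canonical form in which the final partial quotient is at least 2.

[5; 14]

Run the Euclidean algorithm, recording each quotient:
71 = 5·14 + 1, so a_0 = 5
14 = 14·1 + 0, so a_1 = 14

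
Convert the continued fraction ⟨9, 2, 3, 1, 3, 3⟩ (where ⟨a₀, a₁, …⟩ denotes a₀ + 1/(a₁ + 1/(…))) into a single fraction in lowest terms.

1048/111

Start with 3.
3 + 1/(3/1) = 3 + 1/3 = 10/3
1 + 1/(10/3) = 1 + 3/10 = 13/10
3 + 1/(13/10) = 3 + 10/13 = 49/13
2 + 1/(49/13) = 2 + 13/49 = 111/49
9 + 1/(111/49) = 9 + 49/111 = 1048/111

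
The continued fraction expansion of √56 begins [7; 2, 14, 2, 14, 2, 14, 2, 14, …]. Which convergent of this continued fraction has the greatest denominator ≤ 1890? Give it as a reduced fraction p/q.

13455/1798

List convergents until the denominator exceeds the bound:
a_0 = 7: 7/1  (≤ bound)
a_1 = 2: 15/2  (≤ bound)
a_2 = 14: 217/29  (≤ bound)
a_3 = 2: 449/60  (≤ bound)
a_4 = 14: 6503/869  (≤ bound)
a_5 = 2: 13455/1798  (≤ bound)
a_6 = 14: 194873/26041  (> 1890, stop)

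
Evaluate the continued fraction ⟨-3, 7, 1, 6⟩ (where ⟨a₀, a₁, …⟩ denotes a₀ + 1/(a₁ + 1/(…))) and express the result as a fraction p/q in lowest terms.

-158/55

Start with 6.
1 + 1/(6/1) = 1 + 1/6 = 7/6
7 + 1/(7/6) = 7 + 6/7 = 55/7
-3 + 1/(55/7) = -3 + 7/55 = -158/55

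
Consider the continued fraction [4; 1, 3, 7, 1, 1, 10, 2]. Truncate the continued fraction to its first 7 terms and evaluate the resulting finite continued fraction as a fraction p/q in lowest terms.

3107/653

Start with 10.
1 + 1/(10/1) = 1 + 1/10 = 11/10
1 + 1/(11/10) = 1 + 10/11 = 21/11
7 + 1/(21/11) = 7 + 11/21 = 158/21
3 + 1/(158/21) = 3 + 21/158 = 495/158
1 + 1/(495/158) = 1 + 158/495 = 653/495
4 + 1/(653/495) = 4 + 495/653 = 3107/653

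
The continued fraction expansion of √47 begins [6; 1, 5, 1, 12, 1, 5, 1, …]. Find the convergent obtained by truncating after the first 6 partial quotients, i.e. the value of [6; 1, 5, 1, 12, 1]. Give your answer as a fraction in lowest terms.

Build up convergents one term at a time:
a_0 = 6: 6/1
a_1 = 1: 7/1
a_2 = 5: 41/6
a_3 = 1: 48/7
a_4 = 12: 617/90
a_5 = 1: 665/97

665/97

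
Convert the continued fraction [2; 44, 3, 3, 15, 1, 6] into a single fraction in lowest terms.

101339/50104

Work from the innermost term outward:
Start with 6.
1 + 1/(6/1) = 1 + 1/6 = 7/6
15 + 1/(7/6) = 15 + 6/7 = 111/7
3 + 1/(111/7) = 3 + 7/111 = 340/111
3 + 1/(340/111) = 3 + 111/340 = 1131/340
44 + 1/(1131/340) = 44 + 340/1131 = 50104/1131
2 + 1/(50104/1131) = 2 + 1131/50104 = 101339/50104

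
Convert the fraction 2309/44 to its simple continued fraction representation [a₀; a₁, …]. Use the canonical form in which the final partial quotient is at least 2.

Run the Euclidean algorithm, recording each quotient:
2309 = 52·44 + 21, so a_0 = 52
44 = 2·21 + 2, so a_1 = 2
21 = 10·2 + 1, so a_2 = 10
2 = 2·1 + 0, so a_3 = 2

[52; 2, 10, 2]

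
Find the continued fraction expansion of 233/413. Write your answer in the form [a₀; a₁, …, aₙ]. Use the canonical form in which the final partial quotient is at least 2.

233 ÷ 413 → quotient 0, remainder 233
413 ÷ 233 → quotient 1, remainder 180
233 ÷ 180 → quotient 1, remainder 53
180 ÷ 53 → quotient 3, remainder 21
53 ÷ 21 → quotient 2, remainder 11
21 ÷ 11 → quotient 1, remainder 10
11 ÷ 10 → quotient 1, remainder 1
10 ÷ 1 → quotient 10, remainder 0

[0; 1, 1, 3, 2, 1, 1, 10]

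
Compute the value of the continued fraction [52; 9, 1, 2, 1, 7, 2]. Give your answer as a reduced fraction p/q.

33502/643

a_0 = 52: 52/1
a_1 = 9: 469/9
a_2 = 1: 521/10
a_3 = 2: 1511/29
a_4 = 1: 2032/39
a_5 = 7: 15735/302
a_6 = 2: 33502/643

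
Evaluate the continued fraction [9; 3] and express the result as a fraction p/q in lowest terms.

28/3

Starting at the tail and folding back:
Start with 3.
9 + 1/(3/1) = 9 + 1/3 = 28/3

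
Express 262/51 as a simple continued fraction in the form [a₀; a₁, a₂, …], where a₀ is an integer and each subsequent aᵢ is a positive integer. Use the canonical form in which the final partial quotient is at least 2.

Run the Euclidean algorithm, recording each quotient:
⌊262/51⌋ = 5, remainder 7
⌊51/7⌋ = 7, remainder 2
⌊7/2⌋ = 3, remainder 1
⌊2/1⌋ = 2, remainder 0

[5; 7, 3, 2]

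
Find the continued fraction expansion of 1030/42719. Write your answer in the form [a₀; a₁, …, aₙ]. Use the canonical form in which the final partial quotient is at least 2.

⌊1030/42719⌋ = 0, remainder 1030
⌊42719/1030⌋ = 41, remainder 489
⌊1030/489⌋ = 2, remainder 52
⌊489/52⌋ = 9, remainder 21
⌊52/21⌋ = 2, remainder 10
⌊21/10⌋ = 2, remainder 1
⌊10/1⌋ = 10, remainder 0

[0; 41, 2, 9, 2, 2, 10]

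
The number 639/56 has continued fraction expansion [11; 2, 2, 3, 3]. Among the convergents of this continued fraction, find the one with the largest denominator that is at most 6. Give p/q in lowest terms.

57/5

List convergents until the denominator exceeds the bound:
a_0 = 11: 11/1  (≤ bound)
a_1 = 2: 23/2  (≤ bound)
a_2 = 2: 57/5  (≤ bound)
a_3 = 3: 194/17  (> 6, stop)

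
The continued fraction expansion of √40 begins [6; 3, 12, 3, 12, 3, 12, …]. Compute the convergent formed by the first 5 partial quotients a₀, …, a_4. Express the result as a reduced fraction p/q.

a_0 = 6: 6/1
a_1 = 3: 19/3
a_2 = 12: 234/37
a_3 = 3: 721/114
a_4 = 12: 8886/1405

8886/1405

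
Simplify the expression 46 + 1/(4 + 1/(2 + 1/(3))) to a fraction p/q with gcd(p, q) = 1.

1433/31

Start with 3.
2 + 1/(3/1) = 2 + 1/3 = 7/3
4 + 1/(7/3) = 4 + 3/7 = 31/7
46 + 1/(31/7) = 46 + 7/31 = 1433/31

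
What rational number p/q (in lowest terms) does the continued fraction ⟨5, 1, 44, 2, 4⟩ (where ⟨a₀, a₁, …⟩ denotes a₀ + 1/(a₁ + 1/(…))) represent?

2445/409

a_0 = 5: 5/1
a_1 = 1: 6/1
a_2 = 44: 269/45
a_3 = 2: 544/91
a_4 = 4: 2445/409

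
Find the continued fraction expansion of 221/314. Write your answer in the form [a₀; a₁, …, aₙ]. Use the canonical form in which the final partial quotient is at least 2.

[0; 1, 2, 2, 1, 1, 1, 11]

Run the Euclidean algorithm, recording each quotient:
221 ÷ 314 → quotient 0, remainder 221
314 ÷ 221 → quotient 1, remainder 93
221 ÷ 93 → quotient 2, remainder 35
93 ÷ 35 → quotient 2, remainder 23
35 ÷ 23 → quotient 1, remainder 12
23 ÷ 12 → quotient 1, remainder 11
12 ÷ 11 → quotient 1, remainder 1
11 ÷ 1 → quotient 11, remainder 0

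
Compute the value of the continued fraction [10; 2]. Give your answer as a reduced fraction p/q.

Start with 2.
10 + 1/(2/1) = 10 + 1/2 = 21/2

21/2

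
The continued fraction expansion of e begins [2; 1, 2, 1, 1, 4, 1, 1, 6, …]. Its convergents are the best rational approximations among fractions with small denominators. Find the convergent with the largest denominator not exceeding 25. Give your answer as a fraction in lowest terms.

19/7

a_0 = 2: 2/1  (≤ bound)
a_1 = 1: 3/1  (≤ bound)
a_2 = 2: 8/3  (≤ bound)
a_3 = 1: 11/4  (≤ bound)
a_4 = 1: 19/7  (≤ bound)
a_5 = 4: 87/32  (> 25, stop)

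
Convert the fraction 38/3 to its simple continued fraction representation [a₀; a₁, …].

38 ÷ 3 → quotient 12, remainder 2
3 ÷ 2 → quotient 1, remainder 1
2 ÷ 1 → quotient 2, remainder 0

[12; 1, 2]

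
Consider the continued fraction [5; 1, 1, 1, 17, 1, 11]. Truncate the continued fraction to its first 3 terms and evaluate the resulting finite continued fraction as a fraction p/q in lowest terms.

11/2

Start with 1.
1 + 1/(1/1) = 1 + 1/1 = 2/1
5 + 1/(2/1) = 5 + 1/2 = 11/2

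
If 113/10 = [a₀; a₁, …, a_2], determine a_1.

3

113 ÷ 10 → quotient 11, remainder 3
10 ÷ 3 → quotient 3, remainder 1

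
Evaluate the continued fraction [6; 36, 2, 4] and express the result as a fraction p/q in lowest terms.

a_0 = 6: 6/1
a_1 = 36: 217/36
a_2 = 2: 440/73
a_3 = 4: 1977/328

1977/328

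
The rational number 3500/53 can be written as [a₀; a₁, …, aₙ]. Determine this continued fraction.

Repeatedly divide and take the remainder:
⌊3500/53⌋ = 66, remainder 2
⌊53/2⌋ = 26, remainder 1
⌊2/1⌋ = 2, remainder 0

[66; 26, 2]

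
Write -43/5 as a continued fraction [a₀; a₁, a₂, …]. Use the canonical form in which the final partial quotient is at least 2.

-43 ÷ 5 → quotient -9, remainder 2
5 ÷ 2 → quotient 2, remainder 1
2 ÷ 1 → quotient 2, remainder 0

[-9; 2, 2]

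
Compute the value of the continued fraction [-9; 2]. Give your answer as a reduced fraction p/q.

-17/2

a_0 = -9: -9/1
a_1 = 2: -17/2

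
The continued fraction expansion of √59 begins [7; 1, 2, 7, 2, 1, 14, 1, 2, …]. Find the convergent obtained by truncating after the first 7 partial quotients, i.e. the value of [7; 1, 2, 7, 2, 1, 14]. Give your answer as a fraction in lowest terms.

7781/1013

Compute successive convergents:
a_0 = 7: 7/1
a_1 = 1: 8/1
a_2 = 2: 23/3
a_3 = 7: 169/22
a_4 = 2: 361/47
a_5 = 1: 530/69
a_6 = 14: 7781/1013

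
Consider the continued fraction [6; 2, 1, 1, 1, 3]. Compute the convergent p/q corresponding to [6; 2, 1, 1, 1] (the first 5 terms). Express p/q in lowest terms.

Start with 1.
1 + 1/(1/1) = 1 + 1/1 = 2/1
1 + 1/(2/1) = 1 + 1/2 = 3/2
2 + 1/(3/2) = 2 + 2/3 = 8/3
6 + 1/(8/3) = 6 + 3/8 = 51/8

51/8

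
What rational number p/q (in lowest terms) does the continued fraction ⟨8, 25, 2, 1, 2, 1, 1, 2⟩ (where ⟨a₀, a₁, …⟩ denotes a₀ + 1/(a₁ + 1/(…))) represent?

Work from the innermost term outward:
Start with 2.
1 + 1/(2/1) = 1 + 1/2 = 3/2
1 + 1/(3/2) = 1 + 2/3 = 5/3
2 + 1/(5/3) = 2 + 3/5 = 13/5
1 + 1/(13/5) = 1 + 5/13 = 18/13
2 + 1/(18/13) = 2 + 13/18 = 49/18
25 + 1/(49/18) = 25 + 18/49 = 1243/49
8 + 1/(1243/49) = 8 + 49/1243 = 9993/1243

9993/1243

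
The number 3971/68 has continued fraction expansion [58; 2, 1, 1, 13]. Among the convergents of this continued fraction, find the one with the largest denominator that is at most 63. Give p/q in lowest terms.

a_0 = 58: 58/1  (≤ bound)
a_1 = 2: 117/2  (≤ bound)
a_2 = 1: 175/3  (≤ bound)
a_3 = 1: 292/5  (≤ bound)
a_4 = 13: 3971/68  (> 63, stop)

292/5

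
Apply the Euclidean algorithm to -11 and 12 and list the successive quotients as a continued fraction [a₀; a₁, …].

Repeatedly divide and take the remainder:
⌊-11/12⌋ = -1, remainder 1
⌊12/1⌋ = 12, remainder 0

[-1; 12]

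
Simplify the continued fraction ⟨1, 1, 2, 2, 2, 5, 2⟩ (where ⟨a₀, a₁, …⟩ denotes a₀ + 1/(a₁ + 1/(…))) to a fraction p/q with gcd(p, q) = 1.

a_0 = 1: 1/1
a_1 = 1: 2/1
a_2 = 2: 5/3
a_3 = 2: 12/7
a_4 = 2: 29/17
a_5 = 5: 157/92
a_6 = 2: 343/201

343/201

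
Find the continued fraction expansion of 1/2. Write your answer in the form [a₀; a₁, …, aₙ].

[0; 2]

⌊1/2⌋ = 0, remainder 1
⌊2/1⌋ = 2, remainder 0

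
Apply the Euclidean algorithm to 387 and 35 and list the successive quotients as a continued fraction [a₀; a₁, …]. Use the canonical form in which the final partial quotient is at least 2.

Apply division with remainder until the remainder is 0:
387 ÷ 35 → quotient 11, remainder 2
35 ÷ 2 → quotient 17, remainder 1
2 ÷ 1 → quotient 2, remainder 0

[11; 17, 2]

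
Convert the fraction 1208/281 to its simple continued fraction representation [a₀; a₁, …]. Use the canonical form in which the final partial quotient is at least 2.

Repeatedly divide and take the remainder:
1208 = 4·281 + 84, so a_0 = 4
281 = 3·84 + 29, so a_1 = 3
84 = 2·29 + 26, so a_2 = 2
29 = 1·26 + 3, so a_3 = 1
26 = 8·3 + 2, so a_4 = 8
3 = 1·2 + 1, so a_5 = 1
2 = 2·1 + 0, so a_6 = 2

[4; 3, 2, 1, 8, 1, 2]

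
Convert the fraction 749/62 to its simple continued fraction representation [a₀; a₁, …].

749 = 12·62 + 5, so a_0 = 12
62 = 12·5 + 2, so a_1 = 12
5 = 2·2 + 1, so a_2 = 2
2 = 2·1 + 0, so a_3 = 2

[12; 12, 2, 2]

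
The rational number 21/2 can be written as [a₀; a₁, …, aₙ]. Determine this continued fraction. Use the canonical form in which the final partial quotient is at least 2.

Repeatedly divide and take the remainder:
21 = 10·2 + 1, so a_0 = 10
2 = 2·1 + 0, so a_1 = 2

[10; 2]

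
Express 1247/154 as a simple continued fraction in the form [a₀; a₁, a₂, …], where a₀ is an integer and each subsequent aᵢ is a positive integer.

⌊1247/154⌋ = 8, remainder 15
⌊154/15⌋ = 10, remainder 4
⌊15/4⌋ = 3, remainder 3
⌊4/3⌋ = 1, remainder 1
⌊3/1⌋ = 3, remainder 0

[8; 10, 3, 1, 3]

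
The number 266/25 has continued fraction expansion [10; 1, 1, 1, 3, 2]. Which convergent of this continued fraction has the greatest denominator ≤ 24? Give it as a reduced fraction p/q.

117/11

a_0 = 10: 10/1  (≤ bound)
a_1 = 1: 11/1  (≤ bound)
a_2 = 1: 21/2  (≤ bound)
a_3 = 1: 32/3  (≤ bound)
a_4 = 3: 117/11  (≤ bound)
a_5 = 2: 266/25  (> 24, stop)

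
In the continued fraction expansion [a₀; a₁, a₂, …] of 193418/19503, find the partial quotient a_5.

4

193418 = 9·19503 + 17891, so a_0 = 9
19503 = 1·17891 + 1612, so a_1 = 1
17891 = 11·1612 + 159, so a_2 = 11
1612 = 10·159 + 22, so a_3 = 10
159 = 7·22 + 5, so a_4 = 7
22 = 4·5 + 2, so a_5 = 4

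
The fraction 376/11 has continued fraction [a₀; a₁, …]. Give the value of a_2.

2

376 = 34·11 + 2, so a_0 = 34
11 = 5·2 + 1, so a_1 = 5
2 = 2·1 + 0, so a_2 = 2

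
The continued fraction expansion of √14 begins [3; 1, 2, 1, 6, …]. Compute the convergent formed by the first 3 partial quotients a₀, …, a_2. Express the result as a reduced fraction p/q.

11/3

Compute successive convergents:
a_0 = 3: 3/1
a_1 = 1: 4/1
a_2 = 2: 11/3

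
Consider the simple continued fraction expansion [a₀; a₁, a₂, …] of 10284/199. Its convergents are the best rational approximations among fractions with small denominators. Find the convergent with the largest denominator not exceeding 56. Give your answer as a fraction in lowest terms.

a_0 = 51: 51/1  (≤ bound)
a_1 = 1: 52/1  (≤ bound)
a_2 = 2: 155/3  (≤ bound)
a_3 = 9: 1447/28  (≤ bound)
a_4 = 7: 10284/199  (> 56, stop)

1447/28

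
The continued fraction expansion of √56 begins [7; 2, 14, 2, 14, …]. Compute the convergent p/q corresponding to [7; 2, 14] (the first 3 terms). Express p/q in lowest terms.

217/29

Start with 14.
2 + 1/(14/1) = 2 + 1/14 = 29/14
7 + 1/(29/14) = 7 + 14/29 = 217/29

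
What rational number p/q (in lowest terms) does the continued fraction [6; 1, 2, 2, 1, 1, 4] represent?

Start with 4.
1 + 1/(4/1) = 1 + 1/4 = 5/4
1 + 1/(5/4) = 1 + 4/5 = 9/5
2 + 1/(9/5) = 2 + 5/9 = 23/9
2 + 1/(23/9) = 2 + 9/23 = 55/23
1 + 1/(55/23) = 1 + 23/55 = 78/55
6 + 1/(78/55) = 6 + 55/78 = 523/78

523/78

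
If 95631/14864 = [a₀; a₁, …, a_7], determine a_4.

1

⌊95631/14864⌋ = 6, remainder 6447
⌊14864/6447⌋ = 2, remainder 1970
⌊6447/1970⌋ = 3, remainder 537
⌊1970/537⌋ = 3, remainder 359
⌊537/359⌋ = 1, remainder 178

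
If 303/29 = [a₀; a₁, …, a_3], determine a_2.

4

⌊303/29⌋ = 10, remainder 13
⌊29/13⌋ = 2, remainder 3
⌊13/3⌋ = 4, remainder 1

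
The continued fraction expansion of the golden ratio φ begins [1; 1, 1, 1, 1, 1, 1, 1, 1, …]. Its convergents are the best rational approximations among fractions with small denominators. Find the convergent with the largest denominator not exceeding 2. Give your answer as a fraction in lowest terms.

3/2

List convergents until the denominator exceeds the bound:
a_0 = 1: 1/1  (≤ bound)
a_1 = 1: 2/1  (≤ bound)
a_2 = 1: 3/2  (≤ bound)
a_3 = 1: 5/3  (> 2, stop)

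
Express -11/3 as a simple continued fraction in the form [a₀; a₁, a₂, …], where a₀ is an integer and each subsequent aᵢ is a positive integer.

[-4; 3]

Repeatedly divide and take the remainder:
⌊-11/3⌋ = -4, remainder 1
⌊3/1⌋ = 3, remainder 0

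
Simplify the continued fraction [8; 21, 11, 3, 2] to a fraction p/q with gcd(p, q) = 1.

a_0 = 8: 8/1
a_1 = 21: 169/21
a_2 = 11: 1867/232
a_3 = 3: 5770/717
a_4 = 2: 13407/1666

13407/1666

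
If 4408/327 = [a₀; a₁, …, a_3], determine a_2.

12

4408 ÷ 327 → quotient 13, remainder 157
327 ÷ 157 → quotient 2, remainder 13
157 ÷ 13 → quotient 12, remainder 1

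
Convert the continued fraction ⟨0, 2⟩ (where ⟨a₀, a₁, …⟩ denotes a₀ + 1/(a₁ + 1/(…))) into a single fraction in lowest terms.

Build up convergents one term at a time:
a_0 = 0: 0/1
a_1 = 2: 1/2

1/2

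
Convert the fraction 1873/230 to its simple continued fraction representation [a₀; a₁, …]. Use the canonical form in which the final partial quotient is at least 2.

1873 = 8·230 + 33, so a_0 = 8
230 = 6·33 + 32, so a_1 = 6
33 = 1·32 + 1, so a_2 = 1
32 = 32·1 + 0, so a_3 = 32

[8; 6, 1, 32]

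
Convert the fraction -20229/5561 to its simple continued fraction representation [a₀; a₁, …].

[-4; 2, 1, 3, 6, 7, 1, 9]

Apply division with remainder until the remainder is 0:
⌊-20229/5561⌋ = -4, remainder 2015
⌊5561/2015⌋ = 2, remainder 1531
⌊2015/1531⌋ = 1, remainder 484
⌊1531/484⌋ = 3, remainder 79
⌊484/79⌋ = 6, remainder 10
⌊79/10⌋ = 7, remainder 9
⌊10/9⌋ = 1, remainder 1
⌊9/1⌋ = 9, remainder 0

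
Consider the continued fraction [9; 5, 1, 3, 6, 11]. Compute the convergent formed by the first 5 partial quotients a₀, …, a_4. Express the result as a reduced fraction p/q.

1321/144

a_0 = 9: 9/1
a_1 = 5: 46/5
a_2 = 1: 55/6
a_3 = 3: 211/23
a_4 = 6: 1321/144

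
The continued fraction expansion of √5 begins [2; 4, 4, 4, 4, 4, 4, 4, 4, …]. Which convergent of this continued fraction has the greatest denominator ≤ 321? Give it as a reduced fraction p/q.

682/305

List convergents until the denominator exceeds the bound:
a_0 = 2: 2/1  (≤ bound)
a_1 = 4: 9/4  (≤ bound)
a_2 = 4: 38/17  (≤ bound)
a_3 = 4: 161/72  (≤ bound)
a_4 = 4: 682/305  (≤ bound)
a_5 = 4: 2889/1292  (> 321, stop)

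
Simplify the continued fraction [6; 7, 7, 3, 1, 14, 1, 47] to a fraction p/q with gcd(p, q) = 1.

Collapse the nested fraction from the inside out:
Start with 47.
1 + 1/(47/1) = 1 + 1/47 = 48/47
14 + 1/(48/47) = 14 + 47/48 = 719/48
1 + 1/(719/48) = 1 + 48/719 = 767/719
3 + 1/(767/719) = 3 + 719/767 = 3020/767
7 + 1/(3020/767) = 7 + 767/3020 = 21907/3020
7 + 1/(21907/3020) = 7 + 3020/21907 = 156369/21907
6 + 1/(156369/21907) = 6 + 21907/156369 = 960121/156369

960121/156369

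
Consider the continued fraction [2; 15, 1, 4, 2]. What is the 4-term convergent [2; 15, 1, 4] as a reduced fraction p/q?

163/79

Compute successive convergents:
a_0 = 2: 2/1
a_1 = 15: 31/15
a_2 = 1: 33/16
a_3 = 4: 163/79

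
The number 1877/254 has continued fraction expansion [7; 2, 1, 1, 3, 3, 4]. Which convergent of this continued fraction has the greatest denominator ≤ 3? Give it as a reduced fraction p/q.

a_0 = 7: 7/1  (≤ bound)
a_1 = 2: 15/2  (≤ bound)
a_2 = 1: 22/3  (≤ bound)
a_3 = 1: 37/5  (> 3, stop)

22/3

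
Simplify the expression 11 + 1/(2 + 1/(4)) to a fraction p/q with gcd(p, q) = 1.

103/9

Start with 4.
2 + 1/(4/1) = 2 + 1/4 = 9/4
11 + 1/(9/4) = 11 + 4/9 = 103/9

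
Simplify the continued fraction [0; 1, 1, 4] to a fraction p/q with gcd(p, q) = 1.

5/9

Start with 4.
1 + 1/(4/1) = 1 + 1/4 = 5/4
1 + 1/(5/4) = 1 + 4/5 = 9/5
0 + 1/(9/5) = 0 + 5/9 = 5/9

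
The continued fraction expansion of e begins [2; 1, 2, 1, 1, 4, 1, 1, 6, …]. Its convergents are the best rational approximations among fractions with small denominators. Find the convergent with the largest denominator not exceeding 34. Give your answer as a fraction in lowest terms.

87/32

List convergents until the denominator exceeds the bound:
a_0 = 2: 2/1  (≤ bound)
a_1 = 1: 3/1  (≤ bound)
a_2 = 2: 8/3  (≤ bound)
a_3 = 1: 11/4  (≤ bound)
a_4 = 1: 19/7  (≤ bound)
a_5 = 4: 87/32  (≤ bound)
a_6 = 1: 106/39  (> 34, stop)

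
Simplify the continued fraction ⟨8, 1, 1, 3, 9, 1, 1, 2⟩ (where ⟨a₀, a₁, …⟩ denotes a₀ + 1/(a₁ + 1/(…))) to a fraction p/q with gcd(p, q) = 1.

Use the convergent recurrence hₖ = aₖ·hₖ₋₁ + hₖ₋₂ (and likewise for the denominators kₖ):
a_0 = 8: 8/1
a_1 = 1: 9/1
a_2 = 1: 17/2
a_3 = 3: 60/7
a_4 = 9: 557/65
a_5 = 1: 617/72
a_6 = 1: 1174/137
a_7 = 2: 2965/346

2965/346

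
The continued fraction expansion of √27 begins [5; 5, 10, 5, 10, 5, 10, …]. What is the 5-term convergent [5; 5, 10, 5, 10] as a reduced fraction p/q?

13775/2651

a_0 = 5: 5/1
a_1 = 5: 26/5
a_2 = 10: 265/51
a_3 = 5: 1351/260
a_4 = 10: 13775/2651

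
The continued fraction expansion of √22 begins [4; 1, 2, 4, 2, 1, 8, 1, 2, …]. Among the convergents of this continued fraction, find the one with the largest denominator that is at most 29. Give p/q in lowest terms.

a_0 = 4: 4/1  (≤ bound)
a_1 = 1: 5/1  (≤ bound)
a_2 = 2: 14/3  (≤ bound)
a_3 = 4: 61/13  (≤ bound)
a_4 = 2: 136/29  (≤ bound)
a_5 = 1: 197/42  (> 29, stop)

136/29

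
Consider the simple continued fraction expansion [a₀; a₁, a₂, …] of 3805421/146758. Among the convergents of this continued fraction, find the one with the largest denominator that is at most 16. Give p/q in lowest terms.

363/14

a_0 = 25: 25/1  (≤ bound)
a_1 = 1: 26/1  (≤ bound)
a_2 = 13: 363/14  (≤ bound)
a_3 = 3: 1115/43  (> 16, stop)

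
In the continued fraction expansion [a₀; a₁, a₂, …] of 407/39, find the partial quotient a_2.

Run the Euclidean algorithm, recording each quotient:
407 ÷ 39 → quotient 10, remainder 17
39 ÷ 17 → quotient 2, remainder 5
17 ÷ 5 → quotient 3, remainder 2

3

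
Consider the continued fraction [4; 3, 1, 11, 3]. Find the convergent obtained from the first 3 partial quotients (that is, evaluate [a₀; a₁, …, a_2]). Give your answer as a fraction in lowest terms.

17/4

Start with 1.
3 + 1/(1/1) = 3 + 1/1 = 4/1
4 + 1/(4/1) = 4 + 1/4 = 17/4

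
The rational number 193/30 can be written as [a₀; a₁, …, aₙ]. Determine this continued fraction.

193 = 6·30 + 13, so a_0 = 6
30 = 2·13 + 4, so a_1 = 2
13 = 3·4 + 1, so a_2 = 3
4 = 4·1 + 0, so a_3 = 4

[6; 2, 3, 4]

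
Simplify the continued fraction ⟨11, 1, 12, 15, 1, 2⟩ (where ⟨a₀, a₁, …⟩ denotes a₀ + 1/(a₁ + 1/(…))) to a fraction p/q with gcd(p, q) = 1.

7321/614

Compute successive convergents:
a_0 = 11: 11/1
a_1 = 1: 12/1
a_2 = 12: 155/13
a_3 = 15: 2337/196
a_4 = 1: 2492/209
a_5 = 2: 7321/614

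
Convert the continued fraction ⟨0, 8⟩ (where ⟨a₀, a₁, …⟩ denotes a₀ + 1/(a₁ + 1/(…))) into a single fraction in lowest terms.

a_0 = 0: 0/1
a_1 = 8: 1/8

1/8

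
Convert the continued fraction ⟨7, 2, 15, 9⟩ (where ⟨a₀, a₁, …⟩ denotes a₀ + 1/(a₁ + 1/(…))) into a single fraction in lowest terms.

Start with 9.
15 + 1/(9/1) = 15 + 1/9 = 136/9
2 + 1/(136/9) = 2 + 9/136 = 281/136
7 + 1/(281/136) = 7 + 136/281 = 2103/281

2103/281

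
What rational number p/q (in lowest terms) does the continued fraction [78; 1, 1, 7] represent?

1178/15

Compute successive convergents:
a_0 = 78: 78/1
a_1 = 1: 79/1
a_2 = 1: 157/2
a_3 = 7: 1178/15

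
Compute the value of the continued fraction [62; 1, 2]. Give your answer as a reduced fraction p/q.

Build up convergents one term at a time:
a_0 = 62: 62/1
a_1 = 1: 63/1
a_2 = 2: 188/3

188/3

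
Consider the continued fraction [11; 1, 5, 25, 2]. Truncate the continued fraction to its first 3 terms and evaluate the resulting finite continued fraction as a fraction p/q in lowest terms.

Start with 5.
1 + 1/(5/1) = 1 + 1/5 = 6/5
11 + 1/(6/5) = 11 + 5/6 = 71/6

71/6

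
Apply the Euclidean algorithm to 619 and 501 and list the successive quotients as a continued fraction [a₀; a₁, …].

[1; 4, 4, 14, 2]

619 ÷ 501 → quotient 1, remainder 118
501 ÷ 118 → quotient 4, remainder 29
118 ÷ 29 → quotient 4, remainder 2
29 ÷ 2 → quotient 14, remainder 1
2 ÷ 1 → quotient 2, remainder 0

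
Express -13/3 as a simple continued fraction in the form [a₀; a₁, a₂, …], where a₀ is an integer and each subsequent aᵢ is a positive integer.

[-5; 1, 2]

Repeatedly divide and take the remainder:
-13 = -5·3 + 2, so a_0 = -5
3 = 1·2 + 1, so a_1 = 1
2 = 2·1 + 0, so a_2 = 2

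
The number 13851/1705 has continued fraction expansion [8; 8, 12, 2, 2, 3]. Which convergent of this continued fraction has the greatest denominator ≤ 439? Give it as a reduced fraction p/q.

1641/202

List convergents until the denominator exceeds the bound:
a_0 = 8: 8/1  (≤ bound)
a_1 = 8: 65/8  (≤ bound)
a_2 = 12: 788/97  (≤ bound)
a_3 = 2: 1641/202  (≤ bound)
a_4 = 2: 4070/501  (> 439, stop)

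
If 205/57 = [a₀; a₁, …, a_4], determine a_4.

205 = 3·57 + 34, so a_0 = 3
57 = 1·34 + 23, so a_1 = 1
34 = 1·23 + 11, so a_2 = 1
23 = 2·11 + 1, so a_3 = 2
11 = 11·1 + 0, so a_4 = 11

11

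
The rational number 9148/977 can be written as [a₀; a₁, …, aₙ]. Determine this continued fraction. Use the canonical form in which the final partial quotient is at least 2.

Run the Euclidean algorithm, recording each quotient:
9148 ÷ 977 → quotient 9, remainder 355
977 ÷ 355 → quotient 2, remainder 267
355 ÷ 267 → quotient 1, remainder 88
267 ÷ 88 → quotient 3, remainder 3
88 ÷ 3 → quotient 29, remainder 1
3 ÷ 1 → quotient 3, remainder 0

[9; 2, 1, 3, 29, 3]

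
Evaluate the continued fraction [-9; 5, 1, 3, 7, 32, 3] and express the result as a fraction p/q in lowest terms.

-143587/16268

a_0 = -9: -9/1
a_1 = 5: -44/5
a_2 = 1: -53/6
a_3 = 3: -203/23
a_4 = 7: -1474/167
a_5 = 32: -47371/5367
a_6 = 3: -143587/16268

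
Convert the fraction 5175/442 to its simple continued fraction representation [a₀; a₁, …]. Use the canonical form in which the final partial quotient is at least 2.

5175 = 11·442 + 313, so a_0 = 11
442 = 1·313 + 129, so a_1 = 1
313 = 2·129 + 55, so a_2 = 2
129 = 2·55 + 19, so a_3 = 2
55 = 2·19 + 17, so a_4 = 2
19 = 1·17 + 2, so a_5 = 1
17 = 8·2 + 1, so a_6 = 8
2 = 2·1 + 0, so a_7 = 2

[11; 1, 2, 2, 2, 1, 8, 2]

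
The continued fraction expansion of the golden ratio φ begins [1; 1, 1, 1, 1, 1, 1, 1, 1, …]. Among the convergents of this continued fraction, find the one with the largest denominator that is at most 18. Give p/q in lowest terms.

a_0 = 1: 1/1  (≤ bound)
a_1 = 1: 2/1  (≤ bound)
a_2 = 1: 3/2  (≤ bound)
a_3 = 1: 5/3  (≤ bound)
a_4 = 1: 8/5  (≤ bound)
a_5 = 1: 13/8  (≤ bound)
a_6 = 1: 21/13  (≤ bound)
a_7 = 1: 34/21  (> 18, stop)

21/13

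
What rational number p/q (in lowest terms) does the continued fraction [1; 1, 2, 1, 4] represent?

33/19

Start with 4.
1 + 1/(4/1) = 1 + 1/4 = 5/4
2 + 1/(5/4) = 2 + 4/5 = 14/5
1 + 1/(14/5) = 1 + 5/14 = 19/14
1 + 1/(19/14) = 1 + 14/19 = 33/19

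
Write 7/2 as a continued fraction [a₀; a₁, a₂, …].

[3; 2]

7 ÷ 2 → quotient 3, remainder 1
2 ÷ 1 → quotient 2, remainder 0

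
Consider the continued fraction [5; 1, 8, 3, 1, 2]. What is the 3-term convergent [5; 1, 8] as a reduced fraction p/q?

Starting at the tail and folding back:
Start with 8.
1 + 1/(8/1) = 1 + 1/8 = 9/8
5 + 1/(9/8) = 5 + 8/9 = 53/9

53/9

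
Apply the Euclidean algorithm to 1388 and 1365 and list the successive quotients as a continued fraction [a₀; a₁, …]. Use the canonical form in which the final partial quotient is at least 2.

⌊1388/1365⌋ = 1, remainder 23
⌊1365/23⌋ = 59, remainder 8
⌊23/8⌋ = 2, remainder 7
⌊8/7⌋ = 1, remainder 1
⌊7/1⌋ = 7, remainder 0

[1; 59, 2, 1, 7]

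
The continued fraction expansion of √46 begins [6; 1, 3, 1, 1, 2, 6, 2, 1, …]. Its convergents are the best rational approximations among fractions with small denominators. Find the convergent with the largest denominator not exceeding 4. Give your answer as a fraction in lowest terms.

27/4

a_0 = 6: 6/1  (≤ bound)
a_1 = 1: 7/1  (≤ bound)
a_2 = 3: 27/4  (≤ bound)
a_3 = 1: 34/5  (> 4, stop)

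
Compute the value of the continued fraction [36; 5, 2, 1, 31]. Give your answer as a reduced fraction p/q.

18347/507

Compute successive convergents:
a_0 = 36: 36/1
a_1 = 5: 181/5
a_2 = 2: 398/11
a_3 = 1: 579/16
a_4 = 31: 18347/507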